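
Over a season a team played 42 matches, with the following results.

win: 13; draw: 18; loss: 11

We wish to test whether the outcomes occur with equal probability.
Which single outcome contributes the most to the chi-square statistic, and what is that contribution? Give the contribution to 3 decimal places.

Under H₀ each category has probability 1/3, so each expected count is 42/3 = 14.
χ² = (13−14)²/14 + (18−14)²/14 + (11−14)²/14
   = 0.0714 + 1.1429 + 0.6429
The largest term is for draw: 1.143.

draw, 1.143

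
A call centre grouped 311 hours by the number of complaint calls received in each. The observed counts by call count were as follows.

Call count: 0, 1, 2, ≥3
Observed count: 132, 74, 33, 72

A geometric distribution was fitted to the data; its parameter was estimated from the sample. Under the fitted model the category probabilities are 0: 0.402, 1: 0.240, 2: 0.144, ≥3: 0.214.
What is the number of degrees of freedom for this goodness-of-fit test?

There are k = 4 categories and 1 parameter estimated from the data, so df = 4 − 1 − 1 = 2.

2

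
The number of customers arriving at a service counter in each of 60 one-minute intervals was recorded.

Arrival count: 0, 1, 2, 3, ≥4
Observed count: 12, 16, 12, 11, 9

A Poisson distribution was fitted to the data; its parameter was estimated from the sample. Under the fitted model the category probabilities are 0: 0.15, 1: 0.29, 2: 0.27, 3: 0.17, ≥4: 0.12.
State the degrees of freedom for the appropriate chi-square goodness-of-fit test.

There are k = 5 categories and 1 parameter estimated from the data, so df = 5 − 1 − 1 = 3.

3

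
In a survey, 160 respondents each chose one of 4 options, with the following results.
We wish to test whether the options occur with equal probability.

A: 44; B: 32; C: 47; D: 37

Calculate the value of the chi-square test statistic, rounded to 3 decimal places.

Expected count for each of the 4 categories: 160/4 = 40.
A: (44 − 40)²/40 = 16/40 = 0.4000
B: (32 − 40)²/40 = 64/40 = 1.6000
C: (47 − 40)²/40 = 49/40 = 1.2250
D: (37 − 40)²/40 = 9/40 = 0.2250
Sum = 3.450

3.450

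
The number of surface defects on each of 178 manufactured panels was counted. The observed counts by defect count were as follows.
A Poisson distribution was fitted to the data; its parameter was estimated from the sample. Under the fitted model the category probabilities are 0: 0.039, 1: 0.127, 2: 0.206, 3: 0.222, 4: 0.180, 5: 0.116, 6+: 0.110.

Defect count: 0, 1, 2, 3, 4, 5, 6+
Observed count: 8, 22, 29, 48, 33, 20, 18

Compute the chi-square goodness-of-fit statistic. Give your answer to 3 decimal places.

Expected counts E_i = n·p_i: 178×0.039 = 6.942, 178×0.127 = 22.606, 178×0.206 = 36.668, 178×0.222 = 39.516, 178×0.180 = 32.04, 178×0.116 = 20.648, 178×0.110 = 19.58.
0: (8 − 6.942)²/6.942 = 1.119364/6.942 = 0.1612
1: (22 − 22.606)²/22.606 = 0.367236/22.606 = 0.0162
2: (29 − 36.668)²/36.668 = 58.798224/36.668 = 1.6035
3: (48 − 39.516)²/39.516 = 71.978256/39.516 = 1.8215
4: (33 − 32.04)²/32.04 = 0.9216/32.04 = 0.0288
5: (20 − 20.648)²/20.648 = 0.419904/20.648 = 0.0203
6+: (18 − 19.58)²/19.58 = 2.4964/19.58 = 0.1275
Sum = 3.779

3.779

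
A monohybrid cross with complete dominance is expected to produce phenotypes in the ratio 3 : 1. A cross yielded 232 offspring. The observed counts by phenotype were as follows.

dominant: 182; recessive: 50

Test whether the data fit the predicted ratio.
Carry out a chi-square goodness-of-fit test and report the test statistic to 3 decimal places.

Ratio total = 4. Expected counts: 232×3/4 = 174, 232×1/4 = 58.
cat            O        E   (O−E)²/E
dominant     182      174     0.3678
recessive     50       58     1.1034
Sum = 1.471

1.471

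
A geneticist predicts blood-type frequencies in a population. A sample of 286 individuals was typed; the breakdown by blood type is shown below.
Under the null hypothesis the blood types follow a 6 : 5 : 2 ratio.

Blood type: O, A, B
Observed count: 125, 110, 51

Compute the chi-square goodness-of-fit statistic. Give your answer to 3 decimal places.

Ratio total = 13. Expected counts: 286×6/13 = 132, 286×5/13 = 110, 286×2/13 = 44.
cat         O        E   (O−E)²/E
O         125      132     0.3712
A         110      110     0.0000
B          51       44     1.1136
Sum = 1.485

1.485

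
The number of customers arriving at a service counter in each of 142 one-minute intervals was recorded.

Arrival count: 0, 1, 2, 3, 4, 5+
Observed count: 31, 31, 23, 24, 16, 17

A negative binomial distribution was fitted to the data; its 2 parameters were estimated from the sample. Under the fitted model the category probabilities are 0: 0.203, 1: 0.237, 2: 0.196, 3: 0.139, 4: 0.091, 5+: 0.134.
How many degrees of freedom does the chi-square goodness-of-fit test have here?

3

There are k = 6 categories and 2 parameters estimated from the data, so df = 6 − 1 − 2 = 3.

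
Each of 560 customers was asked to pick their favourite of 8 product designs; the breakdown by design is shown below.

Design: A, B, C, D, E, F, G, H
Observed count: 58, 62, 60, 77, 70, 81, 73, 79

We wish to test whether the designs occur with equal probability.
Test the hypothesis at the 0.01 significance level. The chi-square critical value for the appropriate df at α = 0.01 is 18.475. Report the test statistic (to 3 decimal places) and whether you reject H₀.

8.114; do not reject

Expected count for each of the 8 categories: 560/8 = 70.
cat         O        E   (O−E)²/E
A          58       70     2.0571
B          62       70     0.9143
C          60       70     1.4286
D          77       70     0.7000
E          70       70     0.0000
F          81       70     1.7286
G          73       70     0.1286
H          79       70     1.1571
Sum = 8.114
df = 7. Since 8.114 < 18.475, we do not reject H₀.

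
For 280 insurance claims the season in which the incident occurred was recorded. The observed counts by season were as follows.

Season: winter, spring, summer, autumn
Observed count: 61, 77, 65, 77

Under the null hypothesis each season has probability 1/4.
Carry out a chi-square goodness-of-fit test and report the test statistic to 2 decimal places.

2.91

Under H₀ each category has probability 1/4, so each expected count is 280/4 = 70.
χ² = (61−70)²/70 + (77−70)²/70 + (65−70)²/70 + (77−70)²/70
   = 1.157 + 0.700 + 0.357 + 0.700
Sum = 2.91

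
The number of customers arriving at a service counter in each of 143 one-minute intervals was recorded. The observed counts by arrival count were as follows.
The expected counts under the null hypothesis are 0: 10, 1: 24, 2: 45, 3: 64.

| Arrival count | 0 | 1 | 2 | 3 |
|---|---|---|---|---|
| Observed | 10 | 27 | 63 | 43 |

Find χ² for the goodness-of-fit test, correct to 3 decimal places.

14.466

cat         O        E   (O−E)²/E
0          10       10     0.0000
1          27       24     0.3750
2          63       45     7.2000
3          43       64     6.8906
Sum = 14.466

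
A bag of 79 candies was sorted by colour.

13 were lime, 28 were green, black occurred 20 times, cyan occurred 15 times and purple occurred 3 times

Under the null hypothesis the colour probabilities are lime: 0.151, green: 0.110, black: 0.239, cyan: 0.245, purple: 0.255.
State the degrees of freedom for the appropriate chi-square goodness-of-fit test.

4

There are k = 5 categories and no parameters were estimated from the data, so df = 5 − 1 = 4.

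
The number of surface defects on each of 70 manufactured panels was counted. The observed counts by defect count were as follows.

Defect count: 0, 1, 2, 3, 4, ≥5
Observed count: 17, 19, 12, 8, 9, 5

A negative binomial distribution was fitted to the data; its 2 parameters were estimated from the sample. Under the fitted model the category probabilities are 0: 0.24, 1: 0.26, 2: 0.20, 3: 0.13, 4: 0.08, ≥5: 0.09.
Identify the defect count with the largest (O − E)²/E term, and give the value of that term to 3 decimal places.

Expected counts E_i = n·p_i: 70×0.24 = 16.8, 70×0.26 = 18.2, 70×0.20 = 14, 70×0.13 = 9.1, 70×0.08 = 5.6, 70×0.09 = 6.3.
0: (17 − 16.8)²/16.8 = 0.04/16.8 = 0.0024
1: (19 − 18.2)²/18.2 = 0.64/18.2 = 0.0352
2: (12 − 14)²/14 = 4/14 = 0.2857
3: (8 − 9.1)²/9.1 = 1.21/9.1 = 0.1330
4: (9 − 5.6)²/5.6 = 11.56/5.6 = 2.0643
≥5: (5 − 6.3)²/6.3 = 1.69/6.3 = 0.2683
The largest term is for 4: 2.064.

4, 2.064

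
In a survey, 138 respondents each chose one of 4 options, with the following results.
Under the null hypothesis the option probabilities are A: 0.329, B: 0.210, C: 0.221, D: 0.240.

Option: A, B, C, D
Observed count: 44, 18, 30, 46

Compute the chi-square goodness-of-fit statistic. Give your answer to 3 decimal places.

Expected counts E_i = n·p_i: 138×0.329 = 45.402, 138×0.210 = 28.98, 138×0.221 = 30.498, 138×0.240 = 33.12.
cat         O        E   (O−E)²/E
A          44   45.402     0.0433
B          18    28.98     4.1601
C          30   30.498     0.0081
D          46    33.12     5.0089
Sum = 9.220

9.220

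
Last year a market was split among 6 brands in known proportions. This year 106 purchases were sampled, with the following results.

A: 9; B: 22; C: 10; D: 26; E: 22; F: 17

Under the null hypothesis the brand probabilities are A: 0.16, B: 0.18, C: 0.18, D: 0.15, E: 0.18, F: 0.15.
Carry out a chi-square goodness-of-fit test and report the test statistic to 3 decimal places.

15.443

Expected counts E_i = n·p_i: 106×0.16 = 16.96, 106×0.18 = 19.08, 106×0.18 = 19.08, 106×0.15 = 15.9, 106×0.18 = 19.08, 106×0.15 = 15.9.
χ² = (9−16.96)²/16.96 + (22−19.08)²/19.08 + (10−19.08)²/19.08 + (26−15.9)²/15.9 + (22−19.08)²/19.08 + (17−15.9)²/15.9
   = 3.7359 + 0.4469 + 4.3211 + 6.4157 + 0.4469 + 0.0761
Sum = 15.443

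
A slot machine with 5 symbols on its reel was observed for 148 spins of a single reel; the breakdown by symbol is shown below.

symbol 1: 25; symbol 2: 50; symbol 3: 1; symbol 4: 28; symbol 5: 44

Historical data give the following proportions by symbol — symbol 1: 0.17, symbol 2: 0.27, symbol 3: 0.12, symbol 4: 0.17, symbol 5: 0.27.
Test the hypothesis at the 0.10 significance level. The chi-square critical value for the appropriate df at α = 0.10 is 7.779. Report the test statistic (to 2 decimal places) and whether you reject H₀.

Expected counts E_i = n·p_i: 148×0.17 = 25.16, 148×0.27 = 39.96, 148×0.12 = 17.76, 148×0.17 = 25.16, 148×0.27 = 39.96.
cat           O        E   (O−E)²/E
symbol 1     25    25.16      0.001
symbol 2     50    39.96      2.523
symbol 3      1    17.76     15.816
symbol 4     28    25.16      0.321
symbol 5     44    39.96      0.408
Sum = 19.07
df = 4. Since 19.07 > 7.779, we reject H₀.

19.07; reject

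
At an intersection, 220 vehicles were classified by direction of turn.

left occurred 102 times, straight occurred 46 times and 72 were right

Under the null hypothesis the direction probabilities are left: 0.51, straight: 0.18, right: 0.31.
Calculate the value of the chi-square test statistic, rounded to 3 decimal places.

Expected counts E_i = n·p_i: 220×0.51 = 112.2, 220×0.18 = 39.6, 220×0.31 = 68.2.
χ² = (102−112.2)²/112.2 + (46−39.6)²/39.6 + (72−68.2)²/68.2
   = 0.9273 + 1.0343 + 0.2117
Sum = 2.173

2.173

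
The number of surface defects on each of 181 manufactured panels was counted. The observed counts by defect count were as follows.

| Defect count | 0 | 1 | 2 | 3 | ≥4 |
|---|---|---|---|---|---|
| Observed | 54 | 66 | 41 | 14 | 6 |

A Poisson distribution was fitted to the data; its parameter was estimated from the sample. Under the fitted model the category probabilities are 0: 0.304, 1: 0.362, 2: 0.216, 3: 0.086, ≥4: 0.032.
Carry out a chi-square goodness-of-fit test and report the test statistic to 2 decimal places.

Expected counts E_i = n·p_i: 181×0.304 = 55.024, 181×0.362 = 65.522, 181×0.216 = 39.096, 181×0.086 = 15.566, 181×0.032 = 5.792.
χ² = (54−55.024)²/55.024 + (66−65.522)²/65.522 + (41−39.096)²/39.096 + (14−15.566)²/15.566 + (6−5.792)²/5.792
   = 0.019 + 0.003 + 0.093 + 0.158 + 0.007
Sum = 0.28

0.28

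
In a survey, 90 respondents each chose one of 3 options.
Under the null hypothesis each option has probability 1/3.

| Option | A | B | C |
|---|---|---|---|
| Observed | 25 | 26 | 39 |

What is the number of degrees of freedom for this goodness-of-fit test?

2

There are k = 3 categories and no parameters were estimated from the data, so df = 3 − 1 = 2.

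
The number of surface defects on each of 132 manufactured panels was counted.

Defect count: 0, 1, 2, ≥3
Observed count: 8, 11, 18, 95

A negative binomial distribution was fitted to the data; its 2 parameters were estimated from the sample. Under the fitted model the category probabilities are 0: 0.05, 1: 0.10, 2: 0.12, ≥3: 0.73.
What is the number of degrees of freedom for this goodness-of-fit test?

There are k = 4 categories and 2 parameters estimated from the data, so df = 4 − 1 − 2 = 1.

1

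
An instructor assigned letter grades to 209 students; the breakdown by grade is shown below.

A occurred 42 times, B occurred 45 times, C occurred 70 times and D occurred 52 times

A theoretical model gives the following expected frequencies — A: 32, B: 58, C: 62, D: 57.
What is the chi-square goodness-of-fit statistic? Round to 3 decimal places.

7.510

A: (42 − 32)²/32 = 100/32 = 3.1250
B: (45 − 58)²/58 = 169/58 = 2.9138
C: (70 − 62)²/62 = 64/62 = 1.0323
D: (52 − 57)²/57 = 25/57 = 0.4386
Sum = 7.510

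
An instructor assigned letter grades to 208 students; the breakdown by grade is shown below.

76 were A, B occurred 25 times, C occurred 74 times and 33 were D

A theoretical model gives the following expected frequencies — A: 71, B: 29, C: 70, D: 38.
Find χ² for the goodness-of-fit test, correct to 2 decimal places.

A: (76 − 71)²/71 = 25/71 = 0.352
B: (25 − 29)²/29 = 16/29 = 0.552
C: (74 − 70)²/70 = 16/70 = 0.229
D: (33 − 38)²/38 = 25/38 = 0.658
Sum = 1.79

1.79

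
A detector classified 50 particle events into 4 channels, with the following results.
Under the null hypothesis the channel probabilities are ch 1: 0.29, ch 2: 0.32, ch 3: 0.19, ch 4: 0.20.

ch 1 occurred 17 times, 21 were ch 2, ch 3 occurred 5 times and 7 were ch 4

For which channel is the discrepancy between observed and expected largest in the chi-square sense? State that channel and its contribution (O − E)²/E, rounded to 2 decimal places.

Expected counts E_i = n·p_i: 50×0.29 = 14.5, 50×0.32 = 16, 50×0.19 = 9.5, 50×0.20 = 10.
cat         O        E   (O−E)²/E
ch 1       17     14.5      0.431
ch 2       21       16      1.563
ch 3        5      9.5      2.132
ch 4        7       10      0.900
The largest term is for ch 3: 2.13.

ch 3, 2.13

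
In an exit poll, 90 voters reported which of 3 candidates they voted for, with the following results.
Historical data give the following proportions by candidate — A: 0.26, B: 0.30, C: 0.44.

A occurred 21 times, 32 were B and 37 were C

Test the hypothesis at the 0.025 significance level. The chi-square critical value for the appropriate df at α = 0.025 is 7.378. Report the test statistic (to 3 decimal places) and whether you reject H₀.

1.343; do not reject

Expected counts E_i = n·p_i: 90×0.26 = 23.4, 90×0.30 = 27, 90×0.44 = 39.6.
χ² = (21−23.4)²/23.4 + (32−27)²/27 + (37−39.6)²/39.6
   = 0.2462 + 0.9259 + 0.1707
Sum = 1.343
df = 2. Since 1.343 < 7.378, we do not reject H₀.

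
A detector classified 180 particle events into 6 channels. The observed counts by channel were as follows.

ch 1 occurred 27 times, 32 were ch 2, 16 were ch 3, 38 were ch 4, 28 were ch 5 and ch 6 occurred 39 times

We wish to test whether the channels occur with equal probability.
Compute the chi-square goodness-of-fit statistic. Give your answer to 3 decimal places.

11.933

Expected count for each of the 6 categories: 180/6 = 30.
ch 1: (27 − 30)²/30 = 9/30 = 0.3000
ch 2: (32 − 30)²/30 = 4/30 = 0.1333
ch 3: (16 − 30)²/30 = 196/30 = 6.5333
ch 4: (38 − 30)²/30 = 64/30 = 2.1333
ch 5: (28 − 30)²/30 = 4/30 = 0.1333
ch 6: (39 − 30)²/30 = 81/30 = 2.7000
Sum = 11.933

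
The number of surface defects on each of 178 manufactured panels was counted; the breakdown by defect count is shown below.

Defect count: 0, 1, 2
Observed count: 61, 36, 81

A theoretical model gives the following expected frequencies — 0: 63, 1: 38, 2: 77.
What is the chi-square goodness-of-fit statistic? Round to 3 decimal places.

0: (61 − 63)²/63 = 4/63 = 0.0635
1: (36 − 38)²/38 = 4/38 = 0.1053
2: (81 − 77)²/77 = 16/77 = 0.2078
Sum = 0.377

0.377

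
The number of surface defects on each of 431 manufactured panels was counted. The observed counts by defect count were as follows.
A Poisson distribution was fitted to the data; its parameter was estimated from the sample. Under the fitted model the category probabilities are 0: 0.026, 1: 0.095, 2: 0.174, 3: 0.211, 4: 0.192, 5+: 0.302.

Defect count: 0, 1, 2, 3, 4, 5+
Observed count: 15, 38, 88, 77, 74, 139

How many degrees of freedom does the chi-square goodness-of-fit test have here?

There are k = 6 categories and 1 parameter estimated from the data, so df = 6 − 1 − 1 = 4.

4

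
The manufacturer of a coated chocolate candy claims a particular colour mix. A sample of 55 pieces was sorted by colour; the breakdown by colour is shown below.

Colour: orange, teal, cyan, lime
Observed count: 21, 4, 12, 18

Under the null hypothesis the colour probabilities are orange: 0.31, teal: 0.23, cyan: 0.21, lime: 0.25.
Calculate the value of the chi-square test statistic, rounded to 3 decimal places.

Expected counts E_i = n·p_i: 55×0.31 = 17.05, 55×0.23 = 12.65, 55×0.21 = 11.55, 55×0.25 = 13.75.
cat         O        E   (O−E)²/E
orange     21    17.05     0.9151
teal        4    12.65     5.9148
cyan       12    11.55     0.0175
lime       18    13.75     1.3136
Sum = 8.161

8.161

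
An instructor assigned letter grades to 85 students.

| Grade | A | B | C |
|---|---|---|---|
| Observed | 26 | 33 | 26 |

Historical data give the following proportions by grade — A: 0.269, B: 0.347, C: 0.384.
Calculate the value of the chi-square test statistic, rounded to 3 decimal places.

Expected counts E_i = n·p_i: 85×0.269 = 22.865, 85×0.347 = 29.495, 85×0.384 = 32.64.
cat         O        E   (O−E)²/E
A          26   22.865     0.4298
B          33   29.495     0.4165
C          26    32.64     1.3508
Sum = 2.197

2.197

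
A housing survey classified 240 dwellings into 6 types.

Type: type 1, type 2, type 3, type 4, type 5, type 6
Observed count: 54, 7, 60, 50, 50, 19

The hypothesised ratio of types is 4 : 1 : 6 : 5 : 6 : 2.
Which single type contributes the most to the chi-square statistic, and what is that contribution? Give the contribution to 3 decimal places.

Ratio total = 24. Expected counts: 240×4/24 = 40, 240×1/24 = 10, 240×6/24 = 60, 240×5/24 = 50, 240×6/24 = 60, 240×2/24 = 20.
type 1: (54 − 40)²/40 = 196/40 = 4.9000
type 2: (7 − 10)²/10 = 9/10 = 0.9000
type 3: (60 − 60)²/60 = 0/60 = 0.0000
type 4: (50 − 50)²/50 = 0/50 = 0.0000
type 5: (50 − 60)²/60 = 100/60 = 1.6667
type 6: (19 − 20)²/20 = 1/20 = 0.0500
The largest term is for type 1: 4.900.

type 1, 4.900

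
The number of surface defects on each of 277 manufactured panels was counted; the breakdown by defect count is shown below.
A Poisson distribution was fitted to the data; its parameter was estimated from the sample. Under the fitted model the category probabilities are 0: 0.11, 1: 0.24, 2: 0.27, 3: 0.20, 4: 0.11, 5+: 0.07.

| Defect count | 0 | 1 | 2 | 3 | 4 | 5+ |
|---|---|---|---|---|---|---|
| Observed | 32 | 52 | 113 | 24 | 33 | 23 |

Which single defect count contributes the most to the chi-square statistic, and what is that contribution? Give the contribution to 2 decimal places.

2, 19.52

Expected counts E_i = n·p_i: 277×0.11 = 30.47, 277×0.24 = 66.48, 277×0.27 = 74.79, 277×0.20 = 55.4, 277×0.11 = 30.47, 277×0.07 = 19.39.
cat         O        E   (O−E)²/E
0          32    30.47      0.077
1          52    66.48      3.154
2         113    74.79     19.521
3          24     55.4     17.797
4          33    30.47      0.210
5+         23    19.39      0.672
The largest term is for 2: 19.52.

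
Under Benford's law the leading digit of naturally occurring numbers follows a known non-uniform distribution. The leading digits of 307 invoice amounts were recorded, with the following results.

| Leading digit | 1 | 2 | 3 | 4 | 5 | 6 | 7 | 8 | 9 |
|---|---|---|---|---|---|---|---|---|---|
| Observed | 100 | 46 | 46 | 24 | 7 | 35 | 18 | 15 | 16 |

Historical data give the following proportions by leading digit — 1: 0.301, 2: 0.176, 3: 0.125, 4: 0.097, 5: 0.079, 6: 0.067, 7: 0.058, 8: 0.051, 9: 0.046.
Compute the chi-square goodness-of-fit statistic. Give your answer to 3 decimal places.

Expected counts E_i = n·p_i: 307×0.301 = 92.407, 307×0.176 = 54.032, 307×0.125 = 38.375, 307×0.097 = 29.779, 307×0.079 = 24.253, 307×0.067 = 20.569, 307×0.058 = 17.806, 307×0.051 = 15.657, 307×0.046 = 14.122.
χ² = (100−92.407)²/92.407 + (46−54.032)²/54.032 + (46−38.375)²/38.375 + (24−29.779)²/29.779 + (7−24.253)²/24.253 + (35−20.569)²/20.569 + (18−17.806)²/17.806 + (15−15.657)²/15.657 + (16−14.122)²/14.122
   = 0.6239 + 1.1940 + 1.5151 + 1.1215 + 12.2734 + 10.1246 + 0.0021 + 0.0276 + 0.2497
Sum = 27.132

27.132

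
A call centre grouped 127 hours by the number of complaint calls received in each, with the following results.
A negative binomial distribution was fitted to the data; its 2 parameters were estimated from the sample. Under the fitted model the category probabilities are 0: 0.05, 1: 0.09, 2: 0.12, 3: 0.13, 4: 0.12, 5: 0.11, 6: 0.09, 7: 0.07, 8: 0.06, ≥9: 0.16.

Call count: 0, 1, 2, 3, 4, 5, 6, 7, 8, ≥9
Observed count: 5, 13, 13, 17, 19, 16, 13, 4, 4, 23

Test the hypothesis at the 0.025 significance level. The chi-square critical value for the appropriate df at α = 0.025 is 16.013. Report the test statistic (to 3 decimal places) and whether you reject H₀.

Expected counts E_i = n·p_i: 127×0.05 = 6.35, 127×0.09 = 11.43, 127×0.12 = 15.24, 127×0.13 = 16.51, 127×0.12 = 15.24, 127×0.11 = 13.97, 127×0.09 = 11.43, 127×0.07 = 8.89, 127×0.06 = 7.62, 127×0.16 = 20.32.
cat         O        E   (O−E)²/E
0           5     6.35     0.2870
1          13    11.43     0.2157
2          13    15.24     0.3292
3          17    16.51     0.0145
4          19    15.24     0.9277
5          16    13.97     0.2950
6          13    11.43     0.2157
7           4     8.89     2.6898
8           4     7.62     1.7197
≥9         23    20.32     0.3535
Sum = 7.048
df = 7. Since 7.048 < 16.013, we do not reject H₀.

7.048; do not reject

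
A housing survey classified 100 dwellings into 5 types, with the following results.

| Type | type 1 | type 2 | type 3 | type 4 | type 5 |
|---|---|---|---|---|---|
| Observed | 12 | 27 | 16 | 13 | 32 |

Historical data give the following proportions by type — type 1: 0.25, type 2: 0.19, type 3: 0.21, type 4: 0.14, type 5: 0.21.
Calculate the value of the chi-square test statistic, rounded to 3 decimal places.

17.152

Expected counts E_i = n·p_i: 100×0.25 = 25, 100×0.19 = 19, 100×0.21 = 21, 100×0.14 = 14, 100×0.21 = 21.
type 1: (12 − 25)²/25 = 169/25 = 6.7600
type 2: (27 − 19)²/19 = 64/19 = 3.3684
type 3: (16 − 21)²/21 = 25/21 = 1.1905
type 4: (13 − 14)²/14 = 1/14 = 0.0714
type 5: (32 − 21)²/21 = 121/21 = 5.7619
Sum = 17.152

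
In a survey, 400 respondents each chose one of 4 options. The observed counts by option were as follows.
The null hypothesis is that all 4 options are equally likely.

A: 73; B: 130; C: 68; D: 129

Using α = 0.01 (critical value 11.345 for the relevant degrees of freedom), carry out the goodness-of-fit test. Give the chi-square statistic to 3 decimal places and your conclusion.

34.940; reject

Under H₀ each category has probability 1/4, so each expected count is 400/4 = 100.
cat         O        E   (O−E)²/E
A          73      100     7.2900
B         130      100     9.0000
C          68      100    10.2400
D         129      100     8.4100
Sum = 34.940
df = 3. Since 34.940 > 11.345, we reject H₀.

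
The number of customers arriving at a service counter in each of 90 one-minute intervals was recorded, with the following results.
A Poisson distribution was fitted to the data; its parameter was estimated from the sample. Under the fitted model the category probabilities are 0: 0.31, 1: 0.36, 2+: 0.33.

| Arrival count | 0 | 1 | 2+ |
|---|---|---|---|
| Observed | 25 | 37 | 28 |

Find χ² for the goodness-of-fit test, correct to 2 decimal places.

Expected counts E_i = n·p_i: 90×0.31 = 27.9, 90×0.36 = 32.4, 90×0.33 = 29.7.
χ² = (25−27.9)²/27.9 + (37−32.4)²/32.4 + (28−29.7)²/29.7
   = 0.301 + 0.653 + 0.097
Sum = 1.05

1.05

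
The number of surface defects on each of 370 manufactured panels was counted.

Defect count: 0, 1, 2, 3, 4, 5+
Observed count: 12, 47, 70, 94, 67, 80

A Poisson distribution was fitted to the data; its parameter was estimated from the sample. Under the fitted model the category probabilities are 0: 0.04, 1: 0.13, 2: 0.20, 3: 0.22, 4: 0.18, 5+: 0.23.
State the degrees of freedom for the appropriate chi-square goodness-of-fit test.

There are k = 6 categories and 1 parameter estimated from the data, so df = 6 − 1 − 1 = 4.

4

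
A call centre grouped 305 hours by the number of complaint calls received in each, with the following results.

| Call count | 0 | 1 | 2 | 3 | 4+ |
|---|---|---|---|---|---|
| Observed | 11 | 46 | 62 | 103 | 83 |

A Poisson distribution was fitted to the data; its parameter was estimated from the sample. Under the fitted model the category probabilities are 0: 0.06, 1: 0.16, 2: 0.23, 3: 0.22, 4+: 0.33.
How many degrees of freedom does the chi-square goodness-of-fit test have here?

There are k = 5 categories and 1 parameter estimated from the data, so df = 5 − 1 − 1 = 3.

3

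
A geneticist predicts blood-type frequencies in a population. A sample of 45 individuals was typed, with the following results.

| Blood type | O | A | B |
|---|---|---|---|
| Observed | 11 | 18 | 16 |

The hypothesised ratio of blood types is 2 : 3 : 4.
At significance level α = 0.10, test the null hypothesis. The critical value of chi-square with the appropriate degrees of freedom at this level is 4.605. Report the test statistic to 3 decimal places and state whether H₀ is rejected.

Ratio total = 9. Expected counts: 45×2/9 = 10, 45×3/9 = 15, 45×4/9 = 20.
χ² = (11−10)²/10 + (18−15)²/15 + (16−20)²/20
   = 0.1000 + 0.6000 + 0.8000
Sum = 1.500
df = 2. Since 1.500 < 4.605, we do not reject H₀.

1.500; do not reject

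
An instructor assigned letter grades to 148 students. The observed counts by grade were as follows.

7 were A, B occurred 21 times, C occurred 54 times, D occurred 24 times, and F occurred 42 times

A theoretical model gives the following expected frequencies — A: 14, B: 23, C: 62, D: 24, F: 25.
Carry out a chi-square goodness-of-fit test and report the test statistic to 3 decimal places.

16.266

χ² = (7−14)²/14 + (21−23)²/23 + (54−62)²/62 + (24−24)²/24 + (42−25)²/25
   = 3.5000 + 0.1739 + 1.0323 + 0.0000 + 11.5600
Sum = 16.266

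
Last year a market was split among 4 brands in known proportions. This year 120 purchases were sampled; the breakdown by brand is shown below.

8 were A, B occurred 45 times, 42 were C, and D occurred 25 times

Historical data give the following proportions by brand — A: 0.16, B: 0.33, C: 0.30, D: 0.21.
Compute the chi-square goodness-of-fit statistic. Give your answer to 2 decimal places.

Expected counts E_i = n·p_i: 120×0.16 = 19.2, 120×0.33 = 39.6, 120×0.30 = 36, 120×0.21 = 25.2.
cat         O        E   (O−E)²/E
A           8     19.2      6.533
B          45     39.6      0.736
C          42       36      1.000
D          25     25.2      0.002
Sum = 8.27

8.27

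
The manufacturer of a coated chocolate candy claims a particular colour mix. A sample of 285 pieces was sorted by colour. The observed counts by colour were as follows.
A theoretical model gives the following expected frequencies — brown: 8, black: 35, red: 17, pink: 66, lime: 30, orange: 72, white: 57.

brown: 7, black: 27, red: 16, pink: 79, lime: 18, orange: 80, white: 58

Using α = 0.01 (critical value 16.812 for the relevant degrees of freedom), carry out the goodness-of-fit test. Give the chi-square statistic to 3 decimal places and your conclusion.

10.279; do not reject

χ² = (7−8)²/8 + (27−35)²/35 + (16−17)²/17 + (79−66)²/66 + (18−30)²/30 + (80−72)²/72 + (58−57)²/57
   = 0.1250 + 1.8286 + 0.0588 + 2.5606 + 4.8000 + 0.8889 + 0.0175
Sum = 10.279
df = 6. Since 10.279 < 16.812, we do not reject H₀.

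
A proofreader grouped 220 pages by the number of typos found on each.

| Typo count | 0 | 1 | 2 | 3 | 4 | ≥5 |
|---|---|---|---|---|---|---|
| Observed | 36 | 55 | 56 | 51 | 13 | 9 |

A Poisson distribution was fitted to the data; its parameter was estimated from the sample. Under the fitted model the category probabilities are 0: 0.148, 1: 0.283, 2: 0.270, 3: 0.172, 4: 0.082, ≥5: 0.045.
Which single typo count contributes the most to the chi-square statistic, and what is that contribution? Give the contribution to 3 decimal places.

3, 4.577

Expected counts E_i = n·p_i: 220×0.148 = 32.56, 220×0.283 = 62.26, 220×0.270 = 59.4, 220×0.172 = 37.84, 220×0.082 = 18.04, 220×0.045 = 9.9.
cat         O        E   (O−E)²/E
0          36    32.56     0.3634
1          55    62.26     0.8466
2          56     59.4     0.1946
3          51    37.84     4.5768
4          13    18.04     1.4081
≥5          9      9.9     0.0818
The largest term is for 3: 4.577.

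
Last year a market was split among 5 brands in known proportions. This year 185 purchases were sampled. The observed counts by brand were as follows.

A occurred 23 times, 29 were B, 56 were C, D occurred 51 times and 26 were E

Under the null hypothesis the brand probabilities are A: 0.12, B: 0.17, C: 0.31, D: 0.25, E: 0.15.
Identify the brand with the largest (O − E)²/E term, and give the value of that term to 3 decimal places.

Expected counts E_i = n·p_i: 185×0.12 = 22.2, 185×0.17 = 31.45, 185×0.31 = 57.35, 185×0.25 = 46.25, 185×0.15 = 27.75.
χ² = (23−22.2)²/22.2 + (29−31.45)²/31.45 + (56−57.35)²/57.35 + (51−46.25)²/46.25 + (26−27.75)²/27.75
   = 0.0288 + 0.1909 + 0.0318 + 0.4878 + 0.1104
The largest term is for D: 0.488.

D, 0.488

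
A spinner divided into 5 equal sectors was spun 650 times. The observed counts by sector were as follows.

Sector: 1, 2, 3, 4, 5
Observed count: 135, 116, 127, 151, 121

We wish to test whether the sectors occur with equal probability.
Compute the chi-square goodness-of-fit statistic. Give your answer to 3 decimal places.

Under H₀ each category has probability 1/5, so each expected count is 650/5 = 130.
1: (135 − 130)²/130 = 25/130 = 0.1923
2: (116 − 130)²/130 = 196/130 = 1.5077
3: (127 − 130)²/130 = 9/130 = 0.0692
4: (151 − 130)²/130 = 441/130 = 3.3923
5: (121 − 130)²/130 = 81/130 = 0.6231
Sum = 5.785

5.785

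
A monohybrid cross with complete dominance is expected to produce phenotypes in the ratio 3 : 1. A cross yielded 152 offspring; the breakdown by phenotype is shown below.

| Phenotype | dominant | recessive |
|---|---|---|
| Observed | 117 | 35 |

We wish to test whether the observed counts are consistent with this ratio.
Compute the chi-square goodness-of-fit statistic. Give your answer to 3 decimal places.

0.316

Ratio total = 4. Expected counts: 152×3/4 = 114, 152×1/4 = 38.
χ² = (117−114)²/114 + (35−38)²/38
   = 0.0789 + 0.2368
Sum = 0.316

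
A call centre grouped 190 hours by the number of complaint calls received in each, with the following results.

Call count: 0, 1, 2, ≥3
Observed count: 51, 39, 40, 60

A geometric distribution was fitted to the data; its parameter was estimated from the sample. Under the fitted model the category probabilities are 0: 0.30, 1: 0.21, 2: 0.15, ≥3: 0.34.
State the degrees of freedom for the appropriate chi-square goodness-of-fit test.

2

There are k = 4 categories and 1 parameter estimated from the data, so df = 4 − 1 − 1 = 2.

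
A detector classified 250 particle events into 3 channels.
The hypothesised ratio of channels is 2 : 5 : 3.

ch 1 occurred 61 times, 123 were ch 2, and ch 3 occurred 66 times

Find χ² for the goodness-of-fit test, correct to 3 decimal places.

3.532

Ratio total = 10. Expected counts: 250×2/10 = 50, 250×5/10 = 125, 250×3/10 = 75.
cat         O        E   (O−E)²/E
ch 1       61       50     2.4200
ch 2      123      125     0.0320
ch 3       66       75     1.0800
Sum = 3.532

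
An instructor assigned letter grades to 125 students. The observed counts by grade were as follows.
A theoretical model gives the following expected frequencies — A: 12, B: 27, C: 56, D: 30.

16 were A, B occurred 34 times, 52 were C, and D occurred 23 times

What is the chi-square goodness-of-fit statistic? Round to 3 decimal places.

cat         O        E   (O−E)²/E
A          16       12     1.3333
B          34       27     1.8148
C          52       56     0.2857
D          23       30     1.6333
Sum = 5.067

5.067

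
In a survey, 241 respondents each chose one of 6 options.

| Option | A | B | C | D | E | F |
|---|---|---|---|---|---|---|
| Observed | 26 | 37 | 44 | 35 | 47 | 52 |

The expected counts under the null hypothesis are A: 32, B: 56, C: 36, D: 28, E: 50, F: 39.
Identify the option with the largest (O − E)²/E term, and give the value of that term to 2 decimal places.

B, 6.45

cat         O        E   (O−E)²/E
A          26       32      1.125
B          37       56      6.446
C          44       36      1.778
D          35       28      1.750
E          47       50      0.180
F          52       39      4.333
The largest term is for B: 6.45.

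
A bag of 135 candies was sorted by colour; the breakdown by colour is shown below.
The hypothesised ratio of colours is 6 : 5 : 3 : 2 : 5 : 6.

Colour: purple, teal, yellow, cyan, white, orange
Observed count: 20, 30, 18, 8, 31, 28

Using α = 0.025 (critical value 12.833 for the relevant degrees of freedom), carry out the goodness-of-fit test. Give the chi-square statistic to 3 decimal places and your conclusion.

Ratio total = 27. Expected counts: 135×6/27 = 30, 135×5/27 = 25, 135×3/27 = 15, 135×2/27 = 10, 135×5/27 = 25, 135×6/27 = 30.
purple: (20 − 30)²/30 = 100/30 = 3.3333
teal: (30 − 25)²/25 = 25/25 = 1.0000
yellow: (18 − 15)²/15 = 9/15 = 0.6000
cyan: (8 − 10)²/10 = 4/10 = 0.4000
white: (31 − 25)²/25 = 36/25 = 1.4400
orange: (28 − 30)²/30 = 4/30 = 0.1333
Sum = 6.907
df = 5. Since 6.907 < 12.833, we do not reject H₀.

6.907; do not reject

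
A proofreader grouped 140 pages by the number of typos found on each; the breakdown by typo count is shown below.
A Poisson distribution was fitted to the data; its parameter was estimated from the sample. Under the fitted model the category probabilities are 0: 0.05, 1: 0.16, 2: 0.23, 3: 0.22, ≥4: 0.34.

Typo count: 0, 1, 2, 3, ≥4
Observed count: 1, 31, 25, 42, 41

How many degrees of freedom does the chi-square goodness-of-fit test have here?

3

There are k = 5 categories and 1 parameter estimated from the data, so df = 5 − 1 − 1 = 3.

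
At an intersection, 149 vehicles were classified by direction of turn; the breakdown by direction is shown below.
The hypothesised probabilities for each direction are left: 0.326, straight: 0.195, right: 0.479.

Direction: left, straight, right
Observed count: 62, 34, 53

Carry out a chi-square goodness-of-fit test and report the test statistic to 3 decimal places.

Expected counts E_i = n·p_i: 149×0.326 = 48.574, 149×0.195 = 29.055, 149×0.479 = 71.371.
cat           O        E   (O−E)²/E
left         62   48.574     3.7110
straight     34   29.055     0.8416
right        53   71.371     4.7287
Sum = 9.281

9.281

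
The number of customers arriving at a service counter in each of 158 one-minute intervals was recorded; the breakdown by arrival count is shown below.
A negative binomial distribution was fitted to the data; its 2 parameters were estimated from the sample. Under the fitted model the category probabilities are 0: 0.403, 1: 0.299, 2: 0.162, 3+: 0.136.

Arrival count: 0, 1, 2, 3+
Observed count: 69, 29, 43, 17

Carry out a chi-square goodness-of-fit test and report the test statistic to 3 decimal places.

Expected counts E_i = n·p_i: 158×0.403 = 63.674, 158×0.299 = 47.242, 158×0.162 = 25.596, 158×0.136 = 21.488.
χ² = (69−63.674)²/63.674 + (29−47.242)²/47.242 + (43−25.596)²/25.596 + (17−21.488)²/21.488
   = 0.4455 + 7.0440 + 11.8338 + 0.9374
Sum = 20.261

20.261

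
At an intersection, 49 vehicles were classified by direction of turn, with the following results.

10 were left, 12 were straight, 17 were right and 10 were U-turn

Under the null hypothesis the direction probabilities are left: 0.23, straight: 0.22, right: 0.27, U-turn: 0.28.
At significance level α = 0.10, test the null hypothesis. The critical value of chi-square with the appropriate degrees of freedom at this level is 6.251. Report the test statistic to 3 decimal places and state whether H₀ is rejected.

Expected counts E_i = n·p_i: 49×0.23 = 11.27, 49×0.22 = 10.78, 49×0.27 = 13.23, 49×0.28 = 13.72.
χ² = (10−11.27)²/11.27 + (12−10.78)²/10.78 + (17−13.23)²/13.23 + (10−13.72)²/13.72
   = 0.1431 + 0.1381 + 1.0743 + 1.0086
Sum = 2.364
df = 3. Since 2.364 < 6.251, we do not reject H₀.

2.364; do not reject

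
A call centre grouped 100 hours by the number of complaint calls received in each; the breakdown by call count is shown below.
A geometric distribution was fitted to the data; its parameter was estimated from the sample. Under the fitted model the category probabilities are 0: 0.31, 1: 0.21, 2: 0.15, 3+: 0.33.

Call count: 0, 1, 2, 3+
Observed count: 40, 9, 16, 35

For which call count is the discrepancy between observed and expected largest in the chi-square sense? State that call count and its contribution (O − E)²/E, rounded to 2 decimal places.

1, 6.86

Expected counts E_i = n·p_i: 100×0.31 = 31, 100×0.21 = 21, 100×0.15 = 15, 100×0.33 = 33.
0: (40 − 31)²/31 = 81/31 = 2.613
1: (9 − 21)²/21 = 144/21 = 6.857
2: (16 − 15)²/15 = 1/15 = 0.067
3+: (35 − 33)²/33 = 4/33 = 0.121
The largest term is for 1: 6.86.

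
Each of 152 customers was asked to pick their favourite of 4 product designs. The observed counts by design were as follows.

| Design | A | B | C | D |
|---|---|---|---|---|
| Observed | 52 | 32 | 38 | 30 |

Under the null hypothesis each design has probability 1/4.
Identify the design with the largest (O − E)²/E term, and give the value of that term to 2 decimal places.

Under H₀ each category has probability 1/4, so each expected count is 152/4 = 38.
A: (52 − 38)²/38 = 196/38 = 5.158
B: (32 − 38)²/38 = 36/38 = 0.947
C: (38 − 38)²/38 = 0/38 = 0.000
D: (30 − 38)²/38 = 64/38 = 1.684
The largest term is for A: 5.16.

A, 5.16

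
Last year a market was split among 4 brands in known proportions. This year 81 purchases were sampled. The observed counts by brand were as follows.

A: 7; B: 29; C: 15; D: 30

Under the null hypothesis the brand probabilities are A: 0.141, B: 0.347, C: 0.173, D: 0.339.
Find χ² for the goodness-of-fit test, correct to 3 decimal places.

Expected counts E_i = n·p_i: 81×0.141 = 11.421, 81×0.347 = 28.107, 81×0.173 = 14.013, 81×0.339 = 27.459.
χ² = (7−11.421)²/11.421 + (29−28.107)²/28.107 + (15−14.013)²/14.013 + (30−27.459)²/27.459
   = 1.7113 + 0.0284 + 0.0695 + 0.2351
Sum = 2.044

2.044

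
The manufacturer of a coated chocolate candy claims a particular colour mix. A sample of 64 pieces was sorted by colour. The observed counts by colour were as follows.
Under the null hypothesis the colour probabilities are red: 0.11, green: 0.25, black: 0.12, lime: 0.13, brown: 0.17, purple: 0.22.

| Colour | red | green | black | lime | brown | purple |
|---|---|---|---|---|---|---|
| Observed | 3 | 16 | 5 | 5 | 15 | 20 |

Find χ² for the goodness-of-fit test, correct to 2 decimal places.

8.63

Expected counts E_i = n·p_i: 64×0.11 = 7.04, 64×0.25 = 16, 64×0.12 = 7.68, 64×0.13 = 8.32, 64×0.17 = 10.88, 64×0.22 = 14.08.
red: (3 − 7.04)²/7.04 = 16.3216/7.04 = 2.318
green: (16 − 16)²/16 = 0/16 = 0.000
black: (5 − 7.68)²/7.68 = 7.1824/7.68 = 0.935
lime: (5 − 8.32)²/8.32 = 11.0224/8.32 = 1.325
brown: (15 − 10.88)²/10.88 = 16.9744/10.88 = 1.560
purple: (20 − 14.08)²/14.08 = 35.0464/14.08 = 2.489
Sum = 8.63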